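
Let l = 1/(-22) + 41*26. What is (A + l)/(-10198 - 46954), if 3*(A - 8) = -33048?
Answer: 218725/1257344 ≈ 0.17396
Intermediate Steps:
A = -11008 (A = 8 + (1/3)*(-33048) = 8 - 11016 = -11008)
l = 23451/22 (l = -1/22 + 1066 = 23451/22 ≈ 1066.0)
(A + l)/(-10198 - 46954) = (-11008 + 23451/22)/(-10198 - 46954) = -218725/22/(-57152) = -218725/22*(-1/57152) = 218725/1257344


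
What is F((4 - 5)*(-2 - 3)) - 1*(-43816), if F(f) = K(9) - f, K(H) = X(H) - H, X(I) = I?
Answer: 43811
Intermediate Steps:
K(H) = 0 (K(H) = H - H = 0)
F(f) = -f (F(f) = 0 - f = -f)
F((4 - 5)*(-2 - 3)) - 1*(-43816) = -(4 - 5)*(-2 - 3) - 1*(-43816) = -(-1)*(-5) + 43816 = -1*5 + 43816 = -5 + 43816 = 43811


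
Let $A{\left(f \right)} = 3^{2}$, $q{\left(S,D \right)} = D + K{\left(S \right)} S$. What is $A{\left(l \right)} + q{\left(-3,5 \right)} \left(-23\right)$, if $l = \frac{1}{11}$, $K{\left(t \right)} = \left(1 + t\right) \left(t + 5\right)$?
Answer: $-382$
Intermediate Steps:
$K{\left(t \right)} = \left(1 + t\right) \left(5 + t\right)$
$l = \frac{1}{11} \approx 0.090909$
$q{\left(S,D \right)} = D + S \left(5 + S^{2} + 6 S\right)$ ($q{\left(S,D \right)} = D + \left(5 + S^{2} + 6 S\right) S = D + S \left(5 + S^{2} + 6 S\right)$)
$A{\left(f \right)} = 9$
$A{\left(l \right)} + q{\left(-3,5 \right)} \left(-23\right) = 9 + \left(5 - 3 \left(5 + \left(-3\right)^{2} + 6 \left(-3\right)\right)\right) \left(-23\right) = 9 + \left(5 - 3 \left(5 + 9 - 18\right)\right) \left(-23\right) = 9 + \left(5 - -12\right) \left(-23\right) = 9 + \left(5 + 12\right) \left(-23\right) = 9 + 17 \left(-23\right) = 9 - 391 = -382$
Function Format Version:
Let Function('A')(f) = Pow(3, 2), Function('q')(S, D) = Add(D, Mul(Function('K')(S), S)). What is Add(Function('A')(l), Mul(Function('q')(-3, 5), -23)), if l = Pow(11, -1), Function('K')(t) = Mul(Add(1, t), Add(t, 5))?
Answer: -382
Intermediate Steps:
Function('K')(t) = Mul(Add(1, t), Add(5, t))
l = Rational(1, 11) ≈ 0.090909
Function('q')(S, D) = Add(D, Mul(S, Add(5, Pow(S, 2), Mul(6, S)))) (Function('q')(S, D) = Add(D, Mul(Add(5, Pow(S, 2), Mul(6, S)), S)) = Add(D, Mul(S, Add(5, Pow(S, 2), Mul(6, S)))))
Function('A')(f) = 9
Add(Function('A')(l), Mul(Function('q')(-3, 5), -23)) = Add(9, Mul(Add(5, Mul(-3, Add(5, Pow(-3, 2), Mul(6, -3)))), -23)) = Add(9, Mul(Add(5, Mul(-3, Add(5, 9, -18))), -23)) = Add(9, Mul(Add(5, Mul(-3, -4)), -23)) = Add(9, Mul(Add(5, 12), -23)) = Add(9, Mul(17, -23)) = Add(9, -391) = -382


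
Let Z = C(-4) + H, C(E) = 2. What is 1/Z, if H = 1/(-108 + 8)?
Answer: 100/199 ≈ 0.50251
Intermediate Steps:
H = -1/100 (H = 1/(-100) = -1/100 ≈ -0.010000)
Z = 199/100 (Z = 2 - 1/100 = 199/100 ≈ 1.9900)
1/Z = 1/(199/100) = 100/199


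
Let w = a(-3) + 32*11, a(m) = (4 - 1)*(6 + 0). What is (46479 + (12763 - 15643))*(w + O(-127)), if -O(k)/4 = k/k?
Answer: 15957234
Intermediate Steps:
a(m) = 18 (a(m) = 3*6 = 18)
O(k) = -4 (O(k) = -4*k/k = -4*1 = -4)
w = 370 (w = 18 + 32*11 = 18 + 352 = 370)
(46479 + (12763 - 15643))*(w + O(-127)) = (46479 + (12763 - 15643))*(370 - 4) = (46479 - 2880)*366 = 43599*366 = 15957234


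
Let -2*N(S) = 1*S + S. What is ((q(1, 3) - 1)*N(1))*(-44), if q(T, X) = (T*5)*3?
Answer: 616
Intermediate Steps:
q(T, X) = 15*T (q(T, X) = (5*T)*3 = 15*T)
N(S) = -S (N(S) = -(1*S + S)/2 = -(S + S)/2 = -S)
((q(1, 3) - 1)*N(1))*(-44) = ((15*1 - 1)*(-1*1))*(-44) = ((15 - 1)*(-1))*(-44) = (14*(-1))*(-44) = -14*(-44) = 616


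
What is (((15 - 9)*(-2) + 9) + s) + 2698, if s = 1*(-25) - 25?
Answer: 2645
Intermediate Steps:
s = -50 (s = -25 - 25 = -50)
(((15 - 9)*(-2) + 9) + s) + 2698 = (((15 - 9)*(-2) + 9) - 50) + 2698 = ((6*(-2) + 9) - 50) + 2698 = ((-12 + 9) - 50) + 2698 = (-3 - 50) + 2698 = -53 + 2698 = 2645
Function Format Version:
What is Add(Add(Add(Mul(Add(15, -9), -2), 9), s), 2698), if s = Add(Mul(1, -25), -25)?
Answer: 2645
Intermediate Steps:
s = -50 (s = Add(-25, -25) = -50)
Add(Add(Add(Mul(Add(15, -9), -2), 9), s), 2698) = Add(Add(Add(Mul(Add(15, -9), -2), 9), -50), 2698) = Add(Add(Add(Mul(6, -2), 9), -50), 2698) = Add(Add(Add(-12, 9), -50), 2698) = Add(Add(-3, -50), 2698) = Add(-53, 2698) = 2645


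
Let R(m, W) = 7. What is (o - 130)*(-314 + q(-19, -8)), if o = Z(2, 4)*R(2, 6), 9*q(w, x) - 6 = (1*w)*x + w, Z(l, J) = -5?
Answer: 147785/3 ≈ 49262.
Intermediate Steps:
q(w, x) = ⅔ + w/9 + w*x/9 (q(w, x) = ⅔ + ((1*w)*x + w)/9 = ⅔ + (w*x + w)/9 = ⅔ + (w + w*x)/9 = ⅔ + (w/9 + w*x/9) = ⅔ + w/9 + w*x/9)
o = -35 (o = -5*7 = -35)
(o - 130)*(-314 + q(-19, -8)) = (-35 - 130)*(-314 + (⅔ + (⅑)*(-19) + (⅑)*(-19)*(-8))) = -165*(-314 + (⅔ - 19/9 + 152/9)) = -165*(-314 + 139/9) = -165*(-2687/9) = 147785/3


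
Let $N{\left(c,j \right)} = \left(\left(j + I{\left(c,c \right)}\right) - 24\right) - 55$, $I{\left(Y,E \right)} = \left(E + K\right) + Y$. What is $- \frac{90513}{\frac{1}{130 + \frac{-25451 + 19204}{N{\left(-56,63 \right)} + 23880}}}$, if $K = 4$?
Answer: $- \frac{278964052929}{23756} \approx -1.1743 \cdot 10^{7}$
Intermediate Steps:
$I{\left(Y,E \right)} = 4 + E + Y$ ($I{\left(Y,E \right)} = \left(E + 4\right) + Y = \left(4 + E\right) + Y = 4 + E + Y$)
$N{\left(c,j \right)} = -75 + j + 2 c$ ($N{\left(c,j \right)} = \left(\left(j + \left(4 + c + c\right)\right) - 24\right) - 55 = \left(\left(j + \left(4 + 2 c\right)\right) - 24\right) - 55 = \left(\left(4 + j + 2 c\right) - 24\right) - 55 = \left(-20 + j + 2 c\right) - 55 = -75 + j + 2 c$)
$- \frac{90513}{\frac{1}{130 + \frac{-25451 + 19204}{N{\left(-56,63 \right)} + 23880}}} = - \frac{90513}{\frac{1}{130 + \frac{-25451 + 19204}{\left(-75 + 63 + 2 \left(-56\right)\right) + 23880}}} = - \frac{90513}{\frac{1}{130 - \frac{6247}{\left(-75 + 63 - 112\right) + 23880}}} = - \frac{90513}{\frac{1}{130 - \frac{6247}{-124 + 23880}}} = - \frac{90513}{\frac{1}{130 - \frac{6247}{23756}}} = - \frac{90513}{\frac{1}{\frac{3082033}{23756}}} = - \frac{90513}{\frac{23756}{3082033}} = \left(-90513\right) \frac{3082033}{23756} = - \frac{278964052929}{23756}$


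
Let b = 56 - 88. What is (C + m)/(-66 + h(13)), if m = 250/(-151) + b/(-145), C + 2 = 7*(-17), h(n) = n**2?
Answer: -2680713/2255185 ≈ -1.1887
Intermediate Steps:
b = -32
C = -121 (C = -2 + 7*(-17) = -2 - 119 = -121)
m = -31418/21895 (m = 250/(-151) - 32/(-145) = 250*(-1/151) - 32*(-1/145) = -250/151 + 32/145 = -31418/21895 ≈ -1.4349)
(C + m)/(-66 + h(13)) = (-121 - 31418/21895)/(-66 + 13**2) = -2680713/(21895*(-66 + 169)) = -2680713/21895/103 = -2680713/21895*1/103 = -2680713/2255185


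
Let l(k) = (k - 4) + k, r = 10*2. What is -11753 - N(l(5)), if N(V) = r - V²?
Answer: -11737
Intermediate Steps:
r = 20
l(k) = -4 + 2*k (l(k) = (-4 + k) + k = -4 + 2*k)
N(V) = 20 - V²
-11753 - N(l(5)) = -11753 - (20 - (-4 + 2*5)²) = -11753 - (20 - (-4 + 10)²) = -11753 - (20 - 1*6²) = -11753 - (20 - 1*36) = -11753 - (20 - 36) = -11753 - 1*(-16) = -11753 + 16 = -11737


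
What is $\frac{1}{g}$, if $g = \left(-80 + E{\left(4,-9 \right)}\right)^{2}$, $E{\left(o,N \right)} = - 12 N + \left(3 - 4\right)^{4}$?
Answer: $\frac{1}{841} \approx 0.0011891$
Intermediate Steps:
$E{\left(o,N \right)} = 1 - 12 N$ ($E{\left(o,N \right)} = - 12 N + \left(-1\right)^{4} = - 12 N + 1 = 1 - 12 N$)
$g = 841$ ($g = \left(-80 + \left(1 - -108\right)\right)^{2} = \left(-80 + \left(1 + 108\right)\right)^{2} = \left(-80 + 109\right)^{2} = 29^{2} = 841$)
$\frac{1}{g} = \frac{1}{841}$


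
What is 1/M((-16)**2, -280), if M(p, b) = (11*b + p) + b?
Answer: -1/3104 ≈ -0.00032216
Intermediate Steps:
M(p, b) = p + 12*b (M(p, b) = (p + 11*b) + b = p + 12*b)
1/M((-16)**2, -280) = 1/((-16)**2 + 12*(-280)) = 1/(256 - 3360) = 1/(-3104) = -1/3104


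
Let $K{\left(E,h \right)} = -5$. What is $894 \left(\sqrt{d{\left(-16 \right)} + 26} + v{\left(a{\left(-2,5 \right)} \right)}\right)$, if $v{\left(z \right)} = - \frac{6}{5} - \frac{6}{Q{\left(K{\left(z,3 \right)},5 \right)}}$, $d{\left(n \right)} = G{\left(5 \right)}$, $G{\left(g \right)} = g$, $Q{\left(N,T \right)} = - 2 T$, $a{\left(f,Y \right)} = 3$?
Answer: $- \frac{2682}{5} + 894 \sqrt{31} \approx 4441.2$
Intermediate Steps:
$d{\left(n \right)} = 5$
$v{\left(z \right)} = - \frac{3}{5}$ ($v{\left(z \right)} = - \frac{6}{5} - \frac{6}{\left(-2\right) 5} = \left(-6\right) \frac{1}{5} - \frac{6}{-10} = - \frac{6}{5} - - \frac{3}{5} = - \frac{6}{5} + \frac{3}{5} = - \frac{3}{5}$)
$894 \left(\sqrt{d{\left(-16 \right)} + 26} + v{\left(a{\left(-2,5 \right)} \right)}\right) = 894 \left(\sqrt{5 + 26} - \frac{3}{5}\right) = 894 \left(\sqrt{31} - \frac{3}{5}\right) = 894 \left(- \frac{3}{5} + \sqrt{31}\right) = - \frac{2682}{5} + 894 \sqrt{31}$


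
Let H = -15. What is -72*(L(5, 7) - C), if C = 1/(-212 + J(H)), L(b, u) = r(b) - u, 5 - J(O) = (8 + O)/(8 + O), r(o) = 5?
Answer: 3735/26 ≈ 143.65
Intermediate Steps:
J(O) = 4 (J(O) = 5 - (8 + O)/(8 + O) = 5 - 1*1 = 5 - 1 = 4)
L(b, u) = 5 - u
C = -1/208 (C = 1/(-212 + 4) = 1/(-208) = -1/208 ≈ -0.0048077)
-72*(L(5, 7) - C) = -72*((5 - 1*7) - 1*(-1/208)) = -72*((5 - 7) + 1/208) = -72*(-2 + 1/208) = -72*(-415/208) = 3735/26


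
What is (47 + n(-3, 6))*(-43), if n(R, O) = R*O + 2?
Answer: -1333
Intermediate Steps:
n(R, O) = 2 + O*R (n(R, O) = O*R + 2 = 2 + O*R)
(47 + n(-3, 6))*(-43) = (47 + (2 + 6*(-3)))*(-43) = (47 + (2 - 18))*(-43) = (47 - 16)*(-43) = 31*(-43) = -1333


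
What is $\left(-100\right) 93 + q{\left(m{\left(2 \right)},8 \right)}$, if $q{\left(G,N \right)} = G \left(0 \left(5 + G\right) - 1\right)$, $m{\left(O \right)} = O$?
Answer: $-9302$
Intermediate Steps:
$q{\left(G,N \right)} = - G$ ($q{\left(G,N \right)} = G \left(0 - 1\right) = G \left(-1\right) = - G$)
$\left(-100\right) 93 + q{\left(m{\left(2 \right)},8 \right)} = \left(-100\right) 93 - 2 = -9300 - 2 = -9302$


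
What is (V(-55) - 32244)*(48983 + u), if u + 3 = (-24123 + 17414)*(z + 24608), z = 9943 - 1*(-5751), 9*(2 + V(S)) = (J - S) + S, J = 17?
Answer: 78451026436186/9 ≈ 8.7168e+12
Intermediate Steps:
V(S) = -⅑ (V(S) = -2 + ((17 - S) + S)/9 = -2 + (⅑)*17 = -2 + 17/9 = -⅑)
z = 15694 (z = 9943 + 5751 = 15694)
u = -270386121 (u = -3 + (-24123 + 17414)*(15694 + 24608) = -3 - 6709*40302 = -3 - 270386118 = -270386121)
(V(-55) - 32244)*(48983 + u) = (-⅑ - 32244)*(48983 - 270386121) = -290197/9*(-270337138) = 78451026436186/9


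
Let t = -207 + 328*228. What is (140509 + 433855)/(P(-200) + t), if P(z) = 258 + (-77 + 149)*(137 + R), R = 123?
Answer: 82052/13365 ≈ 6.1393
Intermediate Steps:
P(z) = 18978 (P(z) = 258 + (-77 + 149)*(137 + 123) = 258 + 72*260 = 258 + 18720 = 18978)
t = 74577 (t = -207 + 74784 = 74577)
(140509 + 433855)/(P(-200) + t) = (140509 + 433855)/(18978 + 74577) = 574364/93555 = 574364*(1/93555) = 82052/13365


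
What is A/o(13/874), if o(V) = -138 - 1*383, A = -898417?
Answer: 898417/521 ≈ 1724.4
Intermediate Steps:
o(V) = -521 (o(V) = -138 - 383 = -521)
A/o(13/874) = -898417/(-521) = -898417*(-1/521) = 898417/521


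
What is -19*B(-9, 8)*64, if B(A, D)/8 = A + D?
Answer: 9728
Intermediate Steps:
B(A, D) = 8*A + 8*D (B(A, D) = 8*(A + D) = 8*A + 8*D)
-19*B(-9, 8)*64 = -19*(8*(-9) + 8*8)*64 = -19*(-72 + 64)*64 = -19*(-8)*64 = 152*64 = 9728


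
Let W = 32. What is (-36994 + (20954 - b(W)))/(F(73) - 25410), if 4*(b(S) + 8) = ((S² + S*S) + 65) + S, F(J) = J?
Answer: 66273/101348 ≈ 0.65392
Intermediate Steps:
b(S) = 33/4 + S²/2 + S/4 (b(S) = -8 + (((S² + S*S) + 65) + S)/4 = -8 + (((S² + S²) + 65) + S)/4 = -8 + ((2*S² + 65) + S)/4 = -8 + ((65 + 2*S²) + S)/4 = -8 + (65 + S + 2*S²)/4 = -8 + (65/4 + S²/2 + S/4) = 33/4 + S²/2 + S/4)
(-36994 + (20954 - b(W)))/(F(73) - 25410) = (-36994 + (20954 - (33/4 + (½)*32² + (¼)*32)))/(73 - 25410) = (-36994 + (20954 - (33/4 + (½)*1024 + 8)))/(-25337) = (-36994 + (20954 - (33/4 + 512 + 8)))*(-1/25337) = (-36994 + (20954 - 1*2113/4))*(-1/25337) = (-36994 + (20954 - 2113/4))*(-1/25337) = (-36994 + 81703/4)*(-1/25337) = -66273/4*(-1/25337) = 66273/101348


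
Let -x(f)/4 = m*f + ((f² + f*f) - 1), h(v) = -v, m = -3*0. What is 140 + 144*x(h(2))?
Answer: -3892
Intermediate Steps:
m = 0
x(f) = 4 - 8*f² (x(f) = -4*(0*f + ((f² + f*f) - 1)) = -4*(0 + ((f² + f²) - 1)) = -4*(0 + (2*f² - 1)) = -4*(0 + (-1 + 2*f²)) = -4*(-1 + 2*f²) = 4 - 8*f²)
140 + 144*x(h(2)) = 140 + 144*(4 - 8*(-1*2)²) = 140 + 144*(4 - 8*(-2)²) = 140 + 144*(4 - 8*4) = 140 + 144*(4 - 32) = 140 + 144*(-28) = 140 - 4032 = -3892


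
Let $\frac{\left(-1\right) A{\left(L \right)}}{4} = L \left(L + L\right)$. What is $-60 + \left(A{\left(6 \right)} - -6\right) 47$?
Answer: $-13314$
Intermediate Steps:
$A{\left(L \right)} = - 8 L^{2}$ ($A{\left(L \right)} = - 4 L \left(L + L\right) = - 4 L 2 L = - 4 \cdot 2 L^{2} = - 8 L^{2}$)
$-60 + \left(A{\left(6 \right)} - -6\right) 47 = -60 + \left(- 8 \cdot 6^{2} - -6\right) 47 = -60 + \left(\left(-8\right) 36 + 6\right) 47 = -60 + \left(-288 + 6\right) 47 = -60 - 13254 = -13314$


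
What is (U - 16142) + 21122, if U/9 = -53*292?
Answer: -134304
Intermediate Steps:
U = -139284 (U = 9*(-53*292) = 9*(-15476) = -139284)
(U - 16142) + 21122 = (-139284 - 16142) + 21122 = -155426 + 21122 = -134304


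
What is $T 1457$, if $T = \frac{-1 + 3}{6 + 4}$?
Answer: $\frac{1457}{5} \approx 291.4$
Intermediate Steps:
$T = \frac{1}{5}$ ($T = \frac{1}{10} \cdot 2 = \frac{1}{5} \approx 0.2$)
$T 1457 = \frac{1}{5} \cdot 1457 = \frac{1457}{5}$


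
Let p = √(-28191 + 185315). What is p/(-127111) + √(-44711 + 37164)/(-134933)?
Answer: -2*√39281/127111 - I*√7547/134933 ≈ -0.0031184 - 0.00064383*I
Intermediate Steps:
p = 2*√39281 (p = √157124 = 2*√39281 ≈ 396.39)
p/(-127111) + √(-44711 + 37164)/(-134933) = (2*√39281)/(-127111) + √(-44711 + 37164)/(-134933) = (2*√39281)*(-1/127111) + √(-7547)*(-1/134933) = -2*√39281/127111 + (I*√7547)*(-1/134933) = -2*√39281/127111 - I*√7547/134933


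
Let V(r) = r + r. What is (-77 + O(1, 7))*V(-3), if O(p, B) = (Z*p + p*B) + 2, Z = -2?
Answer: 420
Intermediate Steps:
V(r) = 2*r
O(p, B) = 2 - 2*p + B*p (O(p, B) = (-2*p + p*B) + 2 = (-2*p + B*p) + 2 = 2 - 2*p + B*p)
(-77 + O(1, 7))*V(-3) = (-77 + (2 - 2*1 + 7*1))*(2*(-3)) = (-77 + (2 - 2 + 7))*(-6) = (-77 + 7)*(-6) = -70*(-6) = 420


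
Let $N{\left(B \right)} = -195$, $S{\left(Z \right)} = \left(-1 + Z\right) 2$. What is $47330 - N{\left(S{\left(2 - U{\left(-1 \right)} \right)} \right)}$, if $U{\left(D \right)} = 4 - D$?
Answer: $47525$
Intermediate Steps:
$S{\left(Z \right)} = -2 + 2 Z$
$47330 - N{\left(S{\left(2 - U{\left(-1 \right)} \right)} \right)} = 47330 - -195 = 47330 + 195 = 47525$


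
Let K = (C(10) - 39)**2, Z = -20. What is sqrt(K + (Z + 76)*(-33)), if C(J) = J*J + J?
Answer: sqrt(3193) ≈ 56.507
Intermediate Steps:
C(J) = J + J**2 (C(J) = J**2 + J = J + J**2)
K = 5041 (K = (10*(1 + 10) - 39)**2 = (10*11 - 39)**2 = (110 - 39)**2 = 71**2 = 5041)
sqrt(K + (Z + 76)*(-33)) = sqrt(5041 + (-20 + 76)*(-33)) = sqrt(5041 + 56*(-33)) = sqrt(5041 - 1848) = sqrt(3193)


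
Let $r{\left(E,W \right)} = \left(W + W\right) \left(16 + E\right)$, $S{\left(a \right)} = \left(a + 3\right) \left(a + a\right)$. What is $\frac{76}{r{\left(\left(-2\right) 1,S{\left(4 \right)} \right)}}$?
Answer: $\frac{19}{392} \approx 0.048469$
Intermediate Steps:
$S{\left(a \right)} = 2 a \left(3 + a\right)$ ($S{\left(a \right)} = \left(3 + a\right) 2 a = 2 a \left(3 + a\right)$)
$r{\left(E,W \right)} = 2 W \left(16 + E\right)$
$\frac{76}{r{\left(\left(-2\right) 1,S{\left(4 \right)} \right)}} = \frac{76}{2 \cdot 2 \cdot 4 \left(3 + 4\right) \left(16 - 2\right)} = \frac{76}{2 \cdot 2 \cdot 4 \cdot 7 \left(16 - 2\right)} = \frac{76}{2 \cdot 56 \cdot 14} = \frac{76}{1568} = 76 \cdot \frac{1}{1568} = \frac{19}{392}$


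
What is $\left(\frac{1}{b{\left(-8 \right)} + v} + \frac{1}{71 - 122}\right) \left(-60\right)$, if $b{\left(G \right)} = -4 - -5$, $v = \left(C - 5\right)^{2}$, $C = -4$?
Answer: $\frac{310}{697} \approx 0.44476$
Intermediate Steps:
$v = 81$ ($v = \left(-4 - 5\right)^{2} = \left(-9\right)^{2} = 81$)
$b{\left(G \right)} = 1$ ($b{\left(G \right)} = -4 + 5 = 1$)
$\left(\frac{1}{b{\left(-8 \right)} + v} + \frac{1}{71 - 122}\right) \left(-60\right) = \left(\frac{1}{1 + 81} + \frac{1}{71 - 122}\right) \left(-60\right) = \left(\frac{1}{82} + \frac{1}{-51}\right) \left(-60\right) = \left(\frac{1}{82} - \frac{1}{51}\right) \left(-60\right) = \left(- \frac{31}{4182}\right) \left(-60\right) = \frac{310}{697}$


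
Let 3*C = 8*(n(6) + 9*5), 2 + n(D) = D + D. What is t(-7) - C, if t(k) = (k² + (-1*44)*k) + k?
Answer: 610/3 ≈ 203.33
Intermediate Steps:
n(D) = -2 + 2*D (n(D) = -2 + (D + D) = -2 + 2*D)
C = 440/3 (C = (8*((-2 + 2*6) + 9*5))/3 = (8*((-2 + 12) + 45))/3 = (8*(10 + 45))/3 = (8*55)/3 = (⅓)*440 = 440/3 ≈ 146.67)
t(k) = k² - 43*k (t(k) = (k² - 44*k) + k = k² - 43*k)
t(-7) - C = -7*(-43 - 7) - 1*440/3 = -7*(-50) - 440/3 = 350 - 440/3 = 610/3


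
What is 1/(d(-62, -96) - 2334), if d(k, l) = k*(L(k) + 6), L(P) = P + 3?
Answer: 1/952 ≈ 0.0010504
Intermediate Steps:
L(P) = 3 + P
d(k, l) = k*(9 + k) (d(k, l) = k*((3 + k) + 6) = k*(9 + k))
1/(d(-62, -96) - 2334) = 1/(-62*(9 - 62) - 2334) = 1/(-62*(-53) - 2334) = 1/(3286 - 2334) = 1/952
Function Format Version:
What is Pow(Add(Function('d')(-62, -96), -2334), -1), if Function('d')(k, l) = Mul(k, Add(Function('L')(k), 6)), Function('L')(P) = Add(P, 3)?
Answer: Rational(1, 952) ≈ 0.0010504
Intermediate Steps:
Function('L')(P) = Add(3, P)
Function('d')(k, l) = Mul(k, Add(9, k)) (Function('d')(k, l) = Mul(k, Add(Add(3, k), 6)) = Mul(k, Add(9, k)))
Pow(Add(Function('d')(-62, -96), -2334), -1) = Pow(Add(Mul(-62, Add(9, -62)), -2334), -1) = Pow(Add(Mul(-62, -53), -2334), -1) = Pow(Add(3286, -2334), -1) = Pow(952, -1) = Rational(1, 952)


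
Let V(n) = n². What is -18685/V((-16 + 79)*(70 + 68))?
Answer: -18685/75585636 ≈ -0.00024720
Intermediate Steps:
-18685/V((-16 + 79)*(70 + 68)) = -18685*1/((-16 + 79)²*(70 + 68)²) = -18685/((63*138)²) = -18685/(8694²) = -18685/75585636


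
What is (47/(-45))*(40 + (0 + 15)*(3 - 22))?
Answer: 2303/9 ≈ 255.89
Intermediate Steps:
(47/(-45))*(40 + (0 + 15)*(3 - 22)) = (47*(-1/45))*(40 + 15*(-19)) = -47*(40 - 285)/45 = -47/45*(-245) = 2303/9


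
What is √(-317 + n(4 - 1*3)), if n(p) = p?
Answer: 2*I*√79 ≈ 17.776*I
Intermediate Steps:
√(-317 + n(4 - 1*3)) = √(-317 + (4 - 1*3)) = √(-317 + (4 - 3)) = √(-317 + 1) = √(-316) = 2*I*√79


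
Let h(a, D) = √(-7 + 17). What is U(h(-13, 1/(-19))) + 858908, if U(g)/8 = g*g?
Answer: 858988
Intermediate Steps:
h(a, D) = √10
U(g) = 8*g² (U(g) = 8*(g*g) = 8*g²)
U(h(-13, 1/(-19))) + 858908 = 8*(√10)² + 858908 = 8*10 + 858908 = 80 + 858908 = 858988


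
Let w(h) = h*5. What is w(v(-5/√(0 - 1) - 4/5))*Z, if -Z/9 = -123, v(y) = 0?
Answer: 0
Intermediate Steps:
w(h) = 5*h
Z = 1107 (Z = -9*(-123) = 1107)
w(v(-5/√(0 - 1) - 4/5))*Z = (5*0)*1107 = 0*1107 = 0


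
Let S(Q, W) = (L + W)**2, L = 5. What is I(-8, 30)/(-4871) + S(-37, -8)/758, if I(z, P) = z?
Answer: 49903/3692218 ≈ 0.013516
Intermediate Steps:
S(Q, W) = (5 + W)**2
I(-8, 30)/(-4871) + S(-37, -8)/758 = -8/(-4871) + (5 - 8)**2/758 = -8*(-1/4871) + (-3)**2*(1/758) = 8/4871 + 9*(1/758) = 8/4871 + 9/758 = 49903/3692218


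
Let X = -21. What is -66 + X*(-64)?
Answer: 1278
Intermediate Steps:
-66 + X*(-64) = -66 - 21*(-64) = -66 + 1344 = 1278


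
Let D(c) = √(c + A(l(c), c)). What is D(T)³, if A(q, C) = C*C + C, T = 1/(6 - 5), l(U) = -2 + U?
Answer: 3*√3 ≈ 5.1962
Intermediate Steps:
T = 1 (T = 1/1 = 1)
A(q, C) = C + C² (A(q, C) = C² + C = C + C²)
D(c) = √(c + c*(1 + c))
D(T)³ = (√(1*(2 + 1)))³ = (√(1*3))³ = (√3)³ = 3*√3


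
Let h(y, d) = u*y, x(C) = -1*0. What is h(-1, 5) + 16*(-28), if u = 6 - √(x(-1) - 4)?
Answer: -454 + 2*I ≈ -454.0 + 2.0*I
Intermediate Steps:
x(C) = 0
u = 6 - 2*I (u = 6 - √(0 - 4) = 6 - √(-4) = 6 - 2*I ≈ 6.0 - 2.0*I)
h(y, d) = y*(6 - 2*I) (h(y, d) = (6 - 2*I)*y = y*(6 - 2*I))
h(-1, 5) + 16*(-28) = 2*(-1)*(3 - I) + 16*(-28) = (-6 + 2*I) - 448 = -454 + 2*I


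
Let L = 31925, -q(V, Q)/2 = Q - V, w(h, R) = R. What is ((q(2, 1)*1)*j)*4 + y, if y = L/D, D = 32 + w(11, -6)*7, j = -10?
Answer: -6545/2 ≈ -3272.5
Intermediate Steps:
q(V, Q) = -2*Q + 2*V (q(V, Q) = -2*(Q - V) = -2*Q + 2*V)
D = -10 (D = 32 - 6*7 = 32 - 42 = -10)
y = -6385/2 (y = 31925/(-10) = 31925*(-⅒) = -6385/2 ≈ -3192.5)
((q(2, 1)*1)*j)*4 + y = (((-2*1 + 2*2)*1)*(-10))*4 - 6385/2 = (((-2 + 4)*1)*(-10))*4 - 6385/2 = ((2*1)*(-10))*4 - 6385/2 = (2*(-10))*4 - 6385/2 = -20*4 - 6385/2 = -80 - 6385/2 = -6545/2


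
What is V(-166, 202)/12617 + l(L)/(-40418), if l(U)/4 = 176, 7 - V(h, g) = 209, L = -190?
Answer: -8523402/254976953 ≈ -0.033428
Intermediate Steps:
V(h, g) = -202 (V(h, g) = 7 - 1*209 = 7 - 209 = -202)
l(U) = 704 (l(U) = 4*176 = 704)
V(-166, 202)/12617 + l(L)/(-40418) = -202/12617 + 704/(-40418) = -202*1/12617 + 704*(-1/40418) = -202/12617 - 352/20209 = -8523402/254976953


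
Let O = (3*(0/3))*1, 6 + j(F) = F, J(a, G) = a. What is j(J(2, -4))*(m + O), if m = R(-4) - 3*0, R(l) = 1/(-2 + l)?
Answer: ⅔ ≈ 0.66667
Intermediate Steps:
j(F) = -6 + F
O = 0 (O = (3*(0*(⅓)))*1 = (3*0)*1 = 0*1 = 0)
m = -⅙ (m = 1/(-2 - 4) - 3*0 = 1/(-6) + 0 = -⅙ + 0 = -⅙ ≈ -0.16667)
j(J(2, -4))*(m + O) = (-6 + 2)*(-⅙ + 0) = -4*(-⅙) = ⅔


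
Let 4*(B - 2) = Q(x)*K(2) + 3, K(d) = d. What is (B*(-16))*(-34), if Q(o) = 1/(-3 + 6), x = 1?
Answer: 4760/3 ≈ 1586.7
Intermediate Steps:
Q(o) = ⅓ (Q(o) = 1/3 = ⅓)
B = 35/12 (B = 2 + ((⅓)*2 + 3)/4 = 2 + (⅔ + 3)/4 = 2 + (¼)*(11/3) = 2 + 11/12 = 35/12 ≈ 2.9167)
(B*(-16))*(-34) = ((35/12)*(-16))*(-34) = -140/3*(-34) = 4760/3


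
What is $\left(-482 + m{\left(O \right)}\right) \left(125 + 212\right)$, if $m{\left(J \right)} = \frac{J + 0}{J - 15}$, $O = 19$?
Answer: $- \frac{643333}{4} \approx -1.6083 \cdot 10^{5}$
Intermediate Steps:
$m{\left(J \right)} = \frac{J}{-15 + J}$
$\left(-482 + m{\left(O \right)}\right) \left(125 + 212\right) = \left(-482 + \frac{19}{-15 + 19}\right) \left(125 + 212\right) = \left(-482 + \frac{19}{4}\right) 337 = \left(- \frac{1909}{4}\right) 337 = - \frac{643333}{4}$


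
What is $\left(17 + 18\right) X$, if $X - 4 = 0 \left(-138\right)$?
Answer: $140$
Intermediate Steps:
$X = 4$ ($X = 4 + 0 \left(-138\right) = 4 + 0 = 4$)
$\left(17 + 18\right) X = \left(17 + 18\right) 4 = 35 \cdot 4 = 140$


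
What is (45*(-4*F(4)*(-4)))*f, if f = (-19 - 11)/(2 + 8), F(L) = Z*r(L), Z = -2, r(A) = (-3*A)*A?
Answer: -207360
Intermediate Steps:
r(A) = -3*A²
F(L) = 6*L² (F(L) = -(-6)*L² = 6*L²)
f = -3 (f = -30/10 = -30*⅒ = -3)
(45*(-4*F(4)*(-4)))*f = (45*(-24*4²*(-4)))*(-3) = (45*(-24*16*(-4)))*(-3) = (45*(-4*96*(-4)))*(-3) = (45*(-384*(-4)))*(-3) = (45*1536)*(-3) = 69120*(-3) = -207360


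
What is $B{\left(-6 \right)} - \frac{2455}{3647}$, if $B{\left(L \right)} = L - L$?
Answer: $- \frac{2455}{3647} \approx -0.67316$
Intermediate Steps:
$B{\left(L \right)} = 0$
$B{\left(-6 \right)} - \frac{2455}{3647} = 0 - \frac{2455}{3647} = - \frac{2455}{3647}$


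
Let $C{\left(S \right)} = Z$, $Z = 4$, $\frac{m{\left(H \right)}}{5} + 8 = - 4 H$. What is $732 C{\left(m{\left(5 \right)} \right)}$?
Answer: $2928$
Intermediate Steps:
$m{\left(H \right)} = -40 - 20 H$ ($m{\left(H \right)} = -40 + 5 \left(- 4 H\right) = -40 - 20 H$)
$C{\left(S \right)} = 4$
$732 C{\left(m{\left(5 \right)} \right)} = 732 \cdot 4 = 2928$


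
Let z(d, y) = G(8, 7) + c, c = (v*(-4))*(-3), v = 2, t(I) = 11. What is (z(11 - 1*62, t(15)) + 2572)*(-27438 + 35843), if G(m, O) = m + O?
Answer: 21945455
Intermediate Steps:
c = 24 (c = (2*(-4))*(-3) = -8*(-3) = 24)
G(m, O) = O + m
z(d, y) = 39 (z(d, y) = (7 + 8) + 24 = 15 + 24 = 39)
(z(11 - 1*62, t(15)) + 2572)*(-27438 + 35843) = (39 + 2572)*(-27438 + 35843) = 2611*8405 = 21945455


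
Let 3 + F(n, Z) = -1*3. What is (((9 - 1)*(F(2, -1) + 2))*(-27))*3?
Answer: 2592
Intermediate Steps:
F(n, Z) = -6 (F(n, Z) = -3 - 1*3 = -3 - 3 = -6)
(((9 - 1)*(F(2, -1) + 2))*(-27))*3 = (((9 - 1)*(-6 + 2))*(-27))*3 = ((8*(-4))*(-27))*3 = -32*(-27)*3 = 864*3 = 2592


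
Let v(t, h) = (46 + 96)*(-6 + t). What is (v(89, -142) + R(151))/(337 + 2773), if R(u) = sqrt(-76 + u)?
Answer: 5893/1555 + sqrt(3)/622 ≈ 3.7925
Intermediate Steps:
v(t, h) = -852 + 142*t (v(t, h) = 142*(-6 + t) = -852 + 142*t)
(v(89, -142) + R(151))/(337 + 2773) = ((-852 + 142*89) + sqrt(-76 + 151))/(337 + 2773) = ((-852 + 12638) + sqrt(75))/3110 = (11786 + 5*sqrt(3))*(1/3110) = 5893/1555 + sqrt(3)/622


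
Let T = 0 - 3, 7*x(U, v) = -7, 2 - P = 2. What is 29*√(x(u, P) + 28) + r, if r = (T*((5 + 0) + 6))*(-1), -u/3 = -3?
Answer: 33 + 87*√3 ≈ 183.69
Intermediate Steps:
P = 0 (P = 2 - 1*2 = 2 - 2 = 0)
u = 9 (u = -3*(-3) = 9)
x(U, v) = -1 (x(U, v) = (⅐)*(-7) = -1)
T = -3
r = 33 (r = -3*((5 + 0) + 6)*(-1) = -3*(5 + 6)*(-1) = -3*11*(-1) = -33*(-1) = 33)
29*√(x(u, P) + 28) + r = 29*√(-1 + 28) + 33 = 29*√27 + 33 = 29*(3*√3) + 33 = 87*√3 + 33 = 33 + 87*√3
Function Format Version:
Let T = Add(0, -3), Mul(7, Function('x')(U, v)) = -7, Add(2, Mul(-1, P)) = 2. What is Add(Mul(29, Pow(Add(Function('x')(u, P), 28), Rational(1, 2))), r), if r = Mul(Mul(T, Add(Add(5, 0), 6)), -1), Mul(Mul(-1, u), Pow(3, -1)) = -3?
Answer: Add(33, Mul(87, Pow(3, Rational(1, 2)))) ≈ 183.69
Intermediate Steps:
P = 0 (P = Add(2, Mul(-1, 2)) = Add(2, -2) = 0)
u = 9 (u = Mul(-3, -3) = 9)
Function('x')(U, v) = -1 (Function('x')(U, v) = Mul(Rational(1, 7), -7) = -1)
T = -3
r = 33 (r = Mul(Mul(-3, Add(Add(5, 0), 6)), -1) = Mul(Mul(-3, Add(5, 6)), -1) = Mul(Mul(-3, 11), -1) = Mul(-33, -1) = 33)
Add(Mul(29, Pow(Add(Function('x')(u, P), 28), Rational(1, 2))), r) = Add(Mul(29, Pow(Add(-1, 28), Rational(1, 2))), 33) = Add(Mul(29, Pow(27, Rational(1, 2))), 33) = Add(Mul(29, Mul(3, Pow(3, Rational(1, 2)))), 33) = Add(Mul(87, Pow(3, Rational(1, 2))), 33) = Add(33, Mul(87, Pow(3, Rational(1, 2))))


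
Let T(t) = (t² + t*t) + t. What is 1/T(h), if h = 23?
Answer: 1/1081 ≈ 0.00092507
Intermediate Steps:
T(t) = t + 2*t² (T(t) = (t² + t²) + t = 2*t² + t = t + 2*t²)
1/T(h) = 1/(23*(1 + 2*23)) = 1/(23*(1 + 46)) = 1/(23*47) = 1/1081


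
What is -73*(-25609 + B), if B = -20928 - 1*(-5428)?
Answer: 3000957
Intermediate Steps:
B = -15500 (B = -20928 + 5428 = -15500)
-73*(-25609 + B) = -73*(-25609 - 15500) = -73*(-41109) = 3000957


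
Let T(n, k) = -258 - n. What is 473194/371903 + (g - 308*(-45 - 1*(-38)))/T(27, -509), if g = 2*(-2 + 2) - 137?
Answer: -205337289/35330785 ≈ -5.8119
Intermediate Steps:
g = -137 (g = 2*0 - 137 = 0 - 137 = -137)
473194/371903 + (g - 308*(-45 - 1*(-38)))/T(27, -509) = 473194/371903 + (-137 - 308*(-45 - 1*(-38)))/(-258 - 1*27) = 473194*(1/371903) + (-137 - 308*(-45 + 38))/(-258 - 27) = 473194/371903 + (-137 - 308*(-7))/(-285) = 473194/371903 + (-137 + 2156)*(-1/285) = 473194/371903 + 2019*(-1/285) = 473194/371903 - 673/95 = -205337289/35330785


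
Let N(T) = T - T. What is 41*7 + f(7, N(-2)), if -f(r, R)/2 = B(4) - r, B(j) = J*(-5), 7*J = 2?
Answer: 2127/7 ≈ 303.86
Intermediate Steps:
J = 2/7 (J = (⅐)*2 = 2/7 ≈ 0.28571)
B(j) = -10/7 (B(j) = (2/7)*(-5) = -10/7)
N(T) = 0
f(r, R) = 20/7 + 2*r (f(r, R) = -2*(-10/7 - r) = 20/7 + 2*r)
41*7 + f(7, N(-2)) = 41*7 + (20/7 + 2*7) = 287 + (20/7 + 14) = 287 + 118/7 = 2127/7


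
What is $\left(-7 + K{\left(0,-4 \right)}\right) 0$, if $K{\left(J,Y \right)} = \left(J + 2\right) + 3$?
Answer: $0$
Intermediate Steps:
$K{\left(J,Y \right)} = 5 + J$ ($K{\left(J,Y \right)} = \left(2 + J\right) + 3 = 5 + J$)
$\left(-7 + K{\left(0,-4 \right)}\right) 0 = \left(-7 + \left(5 + 0\right)\right) 0 = \left(-7 + 5\right) 0 = \left(-2\right) 0 = 0$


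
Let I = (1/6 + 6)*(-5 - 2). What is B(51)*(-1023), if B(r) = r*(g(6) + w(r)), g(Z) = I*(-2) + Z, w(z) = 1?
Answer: -4869480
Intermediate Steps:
I = -259/6 (I = (⅙ + 6)*(-7) = (37/6)*(-7) = -259/6 ≈ -43.167)
g(Z) = 259/3 + Z (g(Z) = -259/6*(-2) + Z = 259/3 + Z)
B(r) = 280*r/3 (B(r) = r*((259/3 + 6) + 1) = r*(277/3 + 1) = r*(280/3) = 280*r/3)
B(51)*(-1023) = ((280/3)*51)*(-1023) = 4760*(-1023) = -4869480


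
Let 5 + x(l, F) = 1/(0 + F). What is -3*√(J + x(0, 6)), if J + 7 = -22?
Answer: -I*√1218/2 ≈ -17.45*I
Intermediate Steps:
x(l, F) = -5 + 1/F (x(l, F) = -5 + 1/(0 + F) = -5 + 1/F)
J = -29 (J = -7 - 22 = -29)
-3*√(J + x(0, 6)) = -3*√(-29 + (-5 + 1/6)) = -3*√(-29 + (-5 + ⅙)) = -3*√(-29 - 29/6) = -I*√1218/2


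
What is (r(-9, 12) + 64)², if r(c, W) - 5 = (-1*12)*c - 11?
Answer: 27556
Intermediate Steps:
r(c, W) = -6 - 12*c (r(c, W) = 5 + ((-1*12)*c - 11) = 5 + (-12*c - 11) = 5 + (-11 - 12*c) = -6 - 12*c)
(r(-9, 12) + 64)² = ((-6 - 12*(-9)) + 64)² = ((-6 + 108) + 64)² = (102 + 64)² = 166² = 27556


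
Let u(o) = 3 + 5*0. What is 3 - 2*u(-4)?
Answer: -3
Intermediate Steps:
u(o) = 3 (u(o) = 3 + 0 = 3)
3 - 2*u(-4) = 3 - 2*3 = 3 - 6 = -3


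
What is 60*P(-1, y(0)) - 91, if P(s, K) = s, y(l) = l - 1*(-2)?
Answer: -151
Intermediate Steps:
y(l) = 2 + l (y(l) = l + 2 = 2 + l)
60*P(-1, y(0)) - 91 = 60*(-1) - 91 = -60 - 91 = -151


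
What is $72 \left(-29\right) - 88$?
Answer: $-2176$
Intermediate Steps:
$72 \left(-29\right) - 88 = -2088 - 88 = -2176$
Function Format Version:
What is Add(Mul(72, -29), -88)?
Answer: -2176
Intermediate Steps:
Add(Mul(72, -29), -88) = Add(-2088, -88) = -2176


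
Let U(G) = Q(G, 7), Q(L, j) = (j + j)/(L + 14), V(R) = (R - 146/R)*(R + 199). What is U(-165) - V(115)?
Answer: -620129316/17365 ≈ -35711.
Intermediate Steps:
V(R) = (199 + R)*(R - 146/R) (V(R) = (R - 146/R)*(199 + R) = (199 + R)*(R - 146/R))
Q(L, j) = 2*j/(14 + L) (Q(L, j) = (2*j)/(14 + L) = 2*j/(14 + L))
U(G) = 14/(14 + G) (U(G) = 2*7/(14 + G) = 14/(14 + G))
U(-165) - V(115) = 14/(14 - 165) - (-146 + 115² - 29054/115 + 199*115) = 14/(-151) - (-146 + 13225 - 29054*1/115 + 22885) = 14*(-1/151) - (-146 + 13225 - 29054/115 + 22885) = -14/151 - 1*4106806/115 = -14/151 - 4106806/115 = -620129316/17365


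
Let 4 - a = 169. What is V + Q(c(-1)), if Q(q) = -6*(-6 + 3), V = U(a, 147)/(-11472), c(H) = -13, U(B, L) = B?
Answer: 68887/3824 ≈ 18.014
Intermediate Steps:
a = -165 (a = 4 - 1*169 = 4 - 169 = -165)
V = 55/3824 (V = -165/(-11472) = -165*(-1/11472) = 55/3824 ≈ 0.014383)
Q(q) = 18 (Q(q) = -6*(-3) = 18)
V + Q(c(-1)) = 55/3824 + 18 = 68887/3824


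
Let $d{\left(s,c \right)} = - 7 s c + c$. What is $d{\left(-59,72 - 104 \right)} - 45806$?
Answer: $-59054$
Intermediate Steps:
$d{\left(s,c \right)} = c - 7 c s$ ($d{\left(s,c \right)} = - 7 c s + c = c - 7 c s$)
$d{\left(-59,72 - 104 \right)} - 45806 = \left(72 - 104\right) \left(1 - -413\right) - 45806 = \left(72 - 104\right) \left(1 + 413\right) - 45806 = \left(-32\right) 414 - 45806 = -13248 - 45806 = -59054$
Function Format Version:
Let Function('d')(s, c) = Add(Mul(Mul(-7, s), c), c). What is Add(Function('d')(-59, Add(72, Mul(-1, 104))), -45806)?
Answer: -59054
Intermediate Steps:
Function('d')(s, c) = Add(c, Mul(-7, c, s)) (Function('d')(s, c) = Add(Mul(-7, c, s), c) = Add(c, Mul(-7, c, s)))
Add(Function('d')(-59, Add(72, Mul(-1, 104))), -45806) = Add(Mul(Add(72, Mul(-1, 104)), Add(1, Mul(-7, -59))), -45806) = Add(Mul(Add(72, -104), Add(1, 413)), -45806) = Add(Mul(-32, 414), -45806) = Add(-13248, -45806) = -59054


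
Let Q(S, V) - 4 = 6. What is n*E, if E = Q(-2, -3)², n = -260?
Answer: -26000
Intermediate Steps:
Q(S, V) = 10 (Q(S, V) = 4 + 6 = 10)
E = 100 (E = 10² = 100)
n*E = -260*100 = -26000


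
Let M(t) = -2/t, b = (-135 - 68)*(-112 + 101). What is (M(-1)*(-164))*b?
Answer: -732424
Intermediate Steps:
b = 2233 (b = -203*(-11) = 2233)
(M(-1)*(-164))*b = (-2/(-1)*(-164))*2233 = (-2*(-1)*(-164))*2233 = (2*(-164))*2233 = -328*2233 = -732424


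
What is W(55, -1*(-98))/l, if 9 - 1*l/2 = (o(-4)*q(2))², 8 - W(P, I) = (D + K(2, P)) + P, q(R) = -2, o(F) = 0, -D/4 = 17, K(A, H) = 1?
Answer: 10/9 ≈ 1.1111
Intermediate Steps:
D = -68 (D = -4*17 = -68)
W(P, I) = 75 - P (W(P, I) = 8 - ((-68 + 1) + P) = 8 - (-67 + P) = 8 + (67 - P) = 75 - P)
l = 18 (l = 18 - 2*(0*(-2))² = 18 - 2*0² = 18 - 2*0 = 18 + 0 = 18)
W(55, -1*(-98))/l = (75 - 1*55)/18 = (75 - 55)*(1/18) = 20*(1/18) = 10/9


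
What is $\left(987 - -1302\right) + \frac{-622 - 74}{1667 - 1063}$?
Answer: $\frac{345465}{151} \approx 2287.8$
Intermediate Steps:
$\left(987 - -1302\right) + \frac{-622 - 74}{1667 - 1063} = \left(987 + 1302\right) + \frac{-622 + \left(-177 + 103\right)}{604} = 2289 + \left(-622 - 74\right) \frac{1}{604} = 2289 - \frac{174}{151} = \frac{345465}{151}$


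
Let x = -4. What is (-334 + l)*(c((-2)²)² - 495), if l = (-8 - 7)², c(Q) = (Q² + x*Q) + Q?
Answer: 52211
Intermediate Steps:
c(Q) = Q² - 3*Q (c(Q) = (Q² - 4*Q) + Q = Q² - 3*Q)
l = 225 (l = (-15)² = 225)
(-334 + l)*(c((-2)²)² - 495) = (-334 + 225)*(((-2)²*(-3 + (-2)²))² - 495) = -109*((4*(-3 + 4))² - 495) = -109*((4*1)² - 495) = -109*(4² - 495) = -109*(16 - 495) = -109*(-479) = 52211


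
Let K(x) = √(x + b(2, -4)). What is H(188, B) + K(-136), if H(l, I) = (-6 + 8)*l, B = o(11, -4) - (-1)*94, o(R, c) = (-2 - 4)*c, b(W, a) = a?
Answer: 376 + 2*I*√35 ≈ 376.0 + 11.832*I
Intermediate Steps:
o(R, c) = -6*c
K(x) = √(-4 + x) (K(x) = √(x - 4) = √(-4 + x))
B = 118 (B = -6*(-4) - (-1)*94 = 24 - 1*(-94) = 24 + 94 = 118)
H(l, I) = 2*l
H(188, B) + K(-136) = 2*188 + √(-4 - 136) = 376 + √(-140) = 376 + 2*I*√35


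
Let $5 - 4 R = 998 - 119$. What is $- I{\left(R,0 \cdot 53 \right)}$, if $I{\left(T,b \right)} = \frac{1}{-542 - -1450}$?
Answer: $- \frac{1}{908} \approx -0.0011013$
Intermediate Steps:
$R = - \frac{437}{2}$ ($R = \frac{5}{4} - \frac{998 - 119}{4} = \frac{5}{4} - \frac{879}{4} = - \frac{437}{2} \approx -218.5$)
$I{\left(T,b \right)} = \frac{1}{908}$ ($I{\left(T,b \right)} = \frac{1}{-542 + 1450} = \frac{1}{908}$)
$- I{\left(R,0 \cdot 53 \right)} = \left(-1\right) \frac{1}{908} = - \frac{1}{908}$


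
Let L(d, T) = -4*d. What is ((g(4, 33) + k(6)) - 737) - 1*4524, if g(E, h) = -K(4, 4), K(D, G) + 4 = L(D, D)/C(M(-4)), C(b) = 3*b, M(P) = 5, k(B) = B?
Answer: -78749/15 ≈ -5249.9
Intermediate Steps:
K(D, G) = -4 - 4*D/15 (K(D, G) = -4 + (-4*D)/((3*5)) = -4 - 4*D/15)
g(E, h) = 76/15 (g(E, h) = -(-4 - 4/15*4) = -(-4 - 16/15) = -1*(-76/15) = 76/15)
((g(4, 33) + k(6)) - 737) - 1*4524 = ((76/15 + 6) - 737) - 1*4524 = (166/15 - 737) - 4524 = -10889/15 - 4524 = -78749/15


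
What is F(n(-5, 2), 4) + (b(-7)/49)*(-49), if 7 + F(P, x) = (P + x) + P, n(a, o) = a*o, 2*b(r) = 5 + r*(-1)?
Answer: -29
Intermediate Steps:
b(r) = 5/2 - r/2 (b(r) = (5 + r*(-1))/2 = (5 - r)/2 = 5/2 - r/2)
F(P, x) = -7 + x + 2*P (F(P, x) = -7 + ((P + x) + P) = -7 + (x + 2*P) = -7 + x + 2*P)
F(n(-5, 2), 4) + (b(-7)/49)*(-49) = (-7 + 4 + 2*(-5*2)) + ((5/2 - ½*(-7))/49)*(-49) = (-7 + 4 + 2*(-10)) + ((5/2 + 7/2)*(1/49))*(-49) = (-7 + 4 - 20) + (6*(1/49))*(-49) = -23 + (6/49)*(-49) = -23 - 6 = -29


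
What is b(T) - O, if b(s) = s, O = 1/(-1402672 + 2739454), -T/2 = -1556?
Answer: 4160065583/1336782 ≈ 3112.0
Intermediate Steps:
T = 3112 (T = -2*(-1556) = 3112)
O = 1/1336782 ≈ 7.4806e-7
b(T) - O = 3112 - 1*1/1336782 = 3112 - 1/1336782 = 4160065583/1336782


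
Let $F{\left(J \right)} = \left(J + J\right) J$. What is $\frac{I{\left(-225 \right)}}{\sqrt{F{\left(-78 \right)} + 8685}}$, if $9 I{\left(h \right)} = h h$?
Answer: $\frac{1875 \sqrt{2317}}{2317} \approx 38.953$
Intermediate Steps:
$F{\left(J \right)} = 2 J^{2}$ ($F{\left(J \right)} = 2 J J = 2 J^{2}$)
$I{\left(h \right)} = \frac{h^{2}}{9}$ ($I{\left(h \right)} = \frac{h h}{9} = \frac{h^{2}}{9}$)
$\frac{I{\left(-225 \right)}}{\sqrt{F{\left(-78 \right)} + 8685}} = \frac{\frac{1}{9} \left(-225\right)^{2}}{\sqrt{2 \left(-78\right)^{2} + 8685}} = \frac{\frac{1}{9} \cdot 50625}{\sqrt{2 \cdot 6084 + 8685}} = \frac{5625}{\sqrt{12168 + 8685}} = \frac{5625}{\sqrt{20853}} = \frac{5625}{3 \sqrt{2317}} = 5625 \frac{\sqrt{2317}}{6951} = \frac{1875 \sqrt{2317}}{2317}$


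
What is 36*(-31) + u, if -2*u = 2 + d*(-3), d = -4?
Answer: -1123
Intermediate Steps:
u = -7 (u = -(2 - 4*(-3))/2 = -(2 + 12)/2 = -½*14 = -7)
36*(-31) + u = 36*(-31) - 7 = -1116 - 7 = -1123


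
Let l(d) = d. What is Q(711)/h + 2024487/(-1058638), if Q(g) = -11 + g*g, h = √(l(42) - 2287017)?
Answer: -2024487/1058638 - 101102*I*√91479/91479 ≈ -1.9123 - 334.27*I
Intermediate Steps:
h = 5*I*√91479 (h = √(42 - 2287017) = √(-2286975) = 5*I*√91479 ≈ 1512.3*I)
Q(g) = -11 + g²
Q(711)/h + 2024487/(-1058638) = (-11 + 711²)/((5*I*√91479)) + 2024487/(-1058638) = (-11 + 505521)*(-I*√91479/457395) + 2024487*(-1/1058638) = 505510*(-I*√91479/457395) - 2024487/1058638 = -101102*I*√91479/91479 - 2024487/1058638 = -2024487/1058638 - 101102*I*√91479/91479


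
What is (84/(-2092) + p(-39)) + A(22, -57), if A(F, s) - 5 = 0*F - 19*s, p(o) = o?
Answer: 548606/523 ≈ 1049.0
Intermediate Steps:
A(F, s) = 5 - 19*s (A(F, s) = 5 + (0*F - 19*s) = 5 + (0 - 19*s) = 5 - 19*s)
(84/(-2092) + p(-39)) + A(22, -57) = (84/(-2092) - 39) + (5 - 19*(-57)) = (84*(-1/2092) - 39) + (5 + 1083) = (-21/523 - 39) + 1088 = -20418/523 + 1088 = 548606/523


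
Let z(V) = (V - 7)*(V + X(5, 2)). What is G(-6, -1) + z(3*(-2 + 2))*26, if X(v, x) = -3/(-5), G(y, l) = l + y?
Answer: -581/5 ≈ -116.20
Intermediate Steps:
X(v, x) = ⅗ (X(v, x) = -3*(-⅕) = ⅗)
z(V) = (-7 + V)*(⅗ + V) (z(V) = (V - 7)*(V + ⅗) = (-7 + V)*(⅗ + V))
G(-6, -1) + z(3*(-2 + 2))*26 = (-1 - 6) + (-21/5 + (3*(-2 + 2))² - 96*(-2 + 2)/5)*26 = -7 + (-21/5 + (3*0)² - 96*0/5)*26 = -7 + (-21/5 + 0² - 32/5*0)*26 = -7 + (-21/5 + 0 + 0)*26 = -7 - 21/5*26 = -7 - 546/5 = -581/5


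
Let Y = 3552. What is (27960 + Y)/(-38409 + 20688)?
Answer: -10504/5907 ≈ -1.7782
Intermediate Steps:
(27960 + Y)/(-38409 + 20688) = (27960 + 3552)/(-38409 + 20688) = 31512/(-17721) = 31512*(-1/17721) = -10504/5907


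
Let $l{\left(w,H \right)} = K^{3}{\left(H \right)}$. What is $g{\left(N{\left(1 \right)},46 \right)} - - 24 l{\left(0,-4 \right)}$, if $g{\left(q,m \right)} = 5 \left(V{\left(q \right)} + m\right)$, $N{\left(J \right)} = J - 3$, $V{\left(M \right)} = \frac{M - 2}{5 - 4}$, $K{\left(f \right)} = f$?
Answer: $-1326$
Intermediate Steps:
$l{\left(w,H \right)} = H^{3}$
$V{\left(M \right)} = -2 + M$ ($V{\left(M \right)} = \frac{-2 + M}{1} = \left(-2 + M\right) 1 = -2 + M$)
$N{\left(J \right)} = -3 + J$
$g{\left(q,m \right)} = -10 + 5 m + 5 q$ ($g{\left(q,m \right)} = 5 \left(\left(-2 + q\right) + m\right) = 5 \left(-2 + m + q\right) = -10 + 5 m + 5 q$)
$g{\left(N{\left(1 \right)},46 \right)} - - 24 l{\left(0,-4 \right)} = \left(-10 + 5 \cdot 46 + 5 \left(-3 + 1\right)\right) - - 24 \left(-4\right)^{3} = \left(-10 + 230 + 5 \left(-2\right)\right) - \left(-24\right) \left(-64\right) = \left(-10 + 230 - 10\right) - 1536 = 210 - 1536 = -1326$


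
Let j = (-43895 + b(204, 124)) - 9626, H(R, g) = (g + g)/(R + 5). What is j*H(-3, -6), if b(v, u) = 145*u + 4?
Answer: 213222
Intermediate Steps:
H(R, g) = 2*g/(5 + R) (H(R, g) = (2*g)/(5 + R) = 2*g/(5 + R))
b(v, u) = 4 + 145*u
j = -35537 (j = (-43895 + (4 + 145*124)) - 9626 = (-43895 + (4 + 17980)) - 9626 = (-43895 + 17984) - 9626 = -25911 - 9626 = -35537)
j*H(-3, -6) = -71074*(-6)/(5 - 3) = -71074*(-6)/2 = -35537*(-6) = 213222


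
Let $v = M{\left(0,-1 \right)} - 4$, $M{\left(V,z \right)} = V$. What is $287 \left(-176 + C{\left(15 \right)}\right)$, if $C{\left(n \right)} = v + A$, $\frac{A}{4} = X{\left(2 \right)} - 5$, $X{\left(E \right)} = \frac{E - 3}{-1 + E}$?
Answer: $-58548$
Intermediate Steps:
$X{\left(E \right)} = \frac{-3 + E}{-1 + E}$
$A = -24$ ($A = 4 \left(\frac{-3 + 2}{-1 + 2} - 5\right) = 4 \left(1^{-1} \left(-1\right) - 5\right) = 4 \left(1 \left(-1\right) - 5\right) = 4 \left(-1 - 5\right) = 4 \left(-6\right) = -24$)
$v = -4$ ($v = 0 - 4 = -4$)
$C{\left(n \right)} = -28$ ($C{\left(n \right)} = -4 - 24 = -28$)
$287 \left(-176 + C{\left(15 \right)}\right) = 287 \left(-176 - 28\right) = 287 \left(-204\right) = -58548$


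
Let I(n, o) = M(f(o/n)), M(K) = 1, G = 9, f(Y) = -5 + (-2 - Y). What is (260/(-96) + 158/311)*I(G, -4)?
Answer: -16423/7464 ≈ -2.2003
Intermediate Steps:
f(Y) = -7 - Y
I(n, o) = 1
(260/(-96) + 158/311)*I(G, -4) = (260/(-96) + 158/311)*1 = (260*(-1/96) + 158*(1/311))*1 = (-65/24 + 158/311)*1 = -16423/7464*1 = -16423/7464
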